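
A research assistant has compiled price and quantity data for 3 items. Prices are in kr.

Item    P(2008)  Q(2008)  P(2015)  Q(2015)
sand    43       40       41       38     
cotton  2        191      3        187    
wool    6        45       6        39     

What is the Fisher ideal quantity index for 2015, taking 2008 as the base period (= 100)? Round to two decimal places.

94.64

Laspeyres component (base-period weights):
ΣP(2008)Q(2015) = 43×38 + 2×187 + 6×39 = 1634 + 374 + 234 = 2242
ΣP(2008)Q(2008) = 43×40 + 2×191 + 6×45 = 1720 + 382 + 270 = 2372
L = 2242 / 2372 × 100 = 94.5194
Paasche component (current-period weights):
ΣP(2015)Q(2015) = 41×38 + 3×187 + 6×39 = 1558 + 561 + 234 = 2353
ΣP(2015)Q(2008) = 41×40 + 3×191 + 6×45 = 1640 + 573 + 270 = 2483
P = 2353 / 2483 × 100 = 94.7644
Fisher = √(L × P) = √(94.5194 × 94.7644) = 94.6418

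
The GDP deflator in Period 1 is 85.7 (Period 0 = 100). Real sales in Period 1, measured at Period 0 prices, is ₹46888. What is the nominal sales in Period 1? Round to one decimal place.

40183.0

Nominal = Real × (Index/100) = 46888 × (85.7/100)
        = 46888 × 0.857 = 40183.0160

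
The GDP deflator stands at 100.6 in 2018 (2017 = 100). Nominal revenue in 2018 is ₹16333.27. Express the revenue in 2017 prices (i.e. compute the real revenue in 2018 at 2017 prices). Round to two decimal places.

Real = Nominal ÷ (Index/100) = 16333.27 ÷ (100.6/100)
     = 16333.27 ÷ 1.006 = 16235.8549

16235.85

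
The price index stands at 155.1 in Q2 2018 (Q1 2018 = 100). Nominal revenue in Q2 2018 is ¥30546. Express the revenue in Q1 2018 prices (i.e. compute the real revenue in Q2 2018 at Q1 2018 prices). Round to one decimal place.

Real = Nominal ÷ (Index/100) = 30546 ÷ (155.1/100)
     = 30546 ÷ 1.551 = 19694.3907

19694.4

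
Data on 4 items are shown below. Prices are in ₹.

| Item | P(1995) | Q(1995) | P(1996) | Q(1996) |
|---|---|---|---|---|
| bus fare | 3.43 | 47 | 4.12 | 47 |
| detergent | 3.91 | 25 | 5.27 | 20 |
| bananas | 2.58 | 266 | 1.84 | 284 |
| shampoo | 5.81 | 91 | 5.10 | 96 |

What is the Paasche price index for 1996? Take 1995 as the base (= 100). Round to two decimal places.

Paasche price index uses current-period quantities as weights.
ΣP(1996)·Q(1996) = 4.12×47 + 5.27×20 + 1.84×284 + 5.10×96 = 193.64 + 105.4 + 522.56 + 489.6 = 1311.2
ΣP(1995)·Q(1996) = 3.43×47 + 3.91×20 + 2.58×284 + 5.81×96 = 161.21 + 78.2 + 732.72 + 557.76 = 1529.89
Index = 1311.2 / 1529.89 × 100 = 85.7055

85.71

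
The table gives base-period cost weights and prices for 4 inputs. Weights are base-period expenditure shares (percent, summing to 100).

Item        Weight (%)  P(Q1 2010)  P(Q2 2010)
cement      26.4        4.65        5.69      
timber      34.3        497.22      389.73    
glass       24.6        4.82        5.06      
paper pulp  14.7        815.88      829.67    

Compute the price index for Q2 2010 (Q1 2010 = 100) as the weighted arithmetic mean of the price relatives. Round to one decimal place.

cement: 26.4 × (5.69/4.65) = 26.4 × 1.223656 = 32.3045
timber: 34.3 × (389.73/497.22) = 34.3 × 0.783818 = 26.8850
glass: 24.6 × (5.06/4.82) = 24.6 × 1.049793 = 25.8249
paper pulp: 14.7 × (829.67/815.88) = 14.7 × 1.016902 = 14.9485
Index = Σ wᵢ·(p₁ᵢ/p₀ᵢ) = 32.3045 + 26.8850 + 25.8249 + 14.9485 = 99.9628

100.0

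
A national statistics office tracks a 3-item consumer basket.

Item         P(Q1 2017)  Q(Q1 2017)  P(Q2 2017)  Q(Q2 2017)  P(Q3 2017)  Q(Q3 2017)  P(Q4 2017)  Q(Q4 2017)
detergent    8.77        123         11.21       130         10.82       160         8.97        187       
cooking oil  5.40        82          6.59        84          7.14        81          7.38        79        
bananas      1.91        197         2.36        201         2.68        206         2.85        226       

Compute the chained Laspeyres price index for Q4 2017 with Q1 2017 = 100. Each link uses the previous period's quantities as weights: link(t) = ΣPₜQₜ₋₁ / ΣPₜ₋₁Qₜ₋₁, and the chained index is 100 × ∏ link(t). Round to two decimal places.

Link Q1 2017→Q2 2017:
ΣP(Q2 2017)Q(Q1 2017) = 11.21×123 + 6.59×82 + 2.36×197 = 1378.83 + 540.38 + 464.92 = 2384.13
ΣP(Q1 2017)Q(Q1 2017) = 8.77×123 + 5.40×82 + 1.91×197 = 1078.71 + 442.8 + 376.27 = 1897.78
link = 2384.13/1897.78 = 1.256273
Link Q2 2017→Q3 2017:
ΣP(Q3 2017)Q(Q2 2017) = 10.82×130 + 7.14×84 + 2.68×201 = 1406.6 + 599.76 + 538.68 = 2545.04
ΣP(Q2 2017)Q(Q2 2017) = 11.21×130 + 6.59×84 + 2.36×201 = 1457.3 + 553.56 + 474.36 = 2485.22
link = 2545.04/2485.22 = 1.024070
Link Q3 2017→Q4 2017:
ΣP(Q4 2017)Q(Q3 2017) = 8.97×160 + 7.38×81 + 2.85×206 = 1435.2 + 597.78 + 587.1 = 2620.08
ΣP(Q3 2017)Q(Q3 2017) = 10.82×160 + 7.14×81 + 2.68×206 = 1731.2 + 578.34 + 552.08 = 2861.62
link = 2620.08/2861.62 = 0.915593
Chained index = 100 × 1.256273 × 1.024070 × 0.915593 = 117.7922

117.79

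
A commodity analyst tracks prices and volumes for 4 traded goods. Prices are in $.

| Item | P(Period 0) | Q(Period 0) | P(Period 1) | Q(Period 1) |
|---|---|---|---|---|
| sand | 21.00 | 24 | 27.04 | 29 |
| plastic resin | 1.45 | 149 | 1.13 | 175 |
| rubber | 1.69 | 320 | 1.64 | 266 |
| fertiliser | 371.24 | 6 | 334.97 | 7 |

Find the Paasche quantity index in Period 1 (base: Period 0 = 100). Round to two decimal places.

Paasche quantity index uses current-period prices as weights.
ΣP(Period 1)·Q(Period 1) = 27.04×29 + 1.13×175 + 1.64×266 + 334.97×7 = 784.16 + 197.75 + 436.24 + 2344.79 = 3762.94
ΣP(Period 1)·Q(Period 0) = 27.04×24 + 1.13×149 + 1.64×320 + 334.97×6 = 648.96 + 168.37 + 524.8 + 2009.82 = 3351.95
Index = 3762.94 / 3351.95 × 100 = 112.2612

112.26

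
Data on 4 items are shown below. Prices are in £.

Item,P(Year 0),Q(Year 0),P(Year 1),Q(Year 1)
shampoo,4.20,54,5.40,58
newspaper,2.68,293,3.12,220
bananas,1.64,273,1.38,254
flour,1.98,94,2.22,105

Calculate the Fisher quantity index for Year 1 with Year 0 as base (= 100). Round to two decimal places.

Laspeyres component (base-period weights):
ΣP(Year 0)Q(Year 1) = 4.20×58 + 2.68×220 + 1.64×254 + 1.98×105 = 243.6 + 589.6 + 416.56 + 207.9 = 1457.66
ΣP(Year 0)Q(Year 0) = 4.20×54 + 2.68×293 + 1.64×273 + 1.98×94 = 226.8 + 785.24 + 447.72 + 186.12 = 1645.88
L = 1457.66 / 1645.88 × 100 = 88.5642
Paasche component (current-period weights):
ΣP(Year 1)Q(Year 1) = 5.40×58 + 3.12×220 + 1.38×254 + 2.22×105 = 313.2 + 686.4 + 350.52 + 233.1 = 1583.22
ΣP(Year 1)Q(Year 0) = 5.40×54 + 3.12×293 + 1.38×273 + 2.22×94 = 291.6 + 914.16 + 376.74 + 208.68 = 1791.18
P = 1583.22 / 1791.18 × 100 = 88.3898
Fisher = √(L × P) = √(88.5642 × 88.3898) = 88.4769

88.48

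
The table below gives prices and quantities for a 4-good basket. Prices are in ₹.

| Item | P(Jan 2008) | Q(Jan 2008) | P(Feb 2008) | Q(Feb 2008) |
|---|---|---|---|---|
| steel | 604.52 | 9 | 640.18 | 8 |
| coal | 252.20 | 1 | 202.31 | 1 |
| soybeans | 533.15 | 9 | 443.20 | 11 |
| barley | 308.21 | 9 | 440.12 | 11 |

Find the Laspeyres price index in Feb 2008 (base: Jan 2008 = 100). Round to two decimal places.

Laspeyres price index uses base-period quantities as weights.
ΣP(Feb 2008)·Q(Jan 2008) = 640.18×9 + 202.31×1 + 443.20×9 + 440.12×9 = 5761.62 + 202.31 + 3988.8 + 3961.08 = 13913.81
ΣP(Jan 2008)·Q(Jan 2008) = 604.52×9 + 252.20×1 + 533.15×9 + 308.21×9 = 5440.68 + 252.2 + 4798.35 + 2773.89 = 13265.12
Index = 13913.81 / 13265.12 × 100 = 104.8902

104.89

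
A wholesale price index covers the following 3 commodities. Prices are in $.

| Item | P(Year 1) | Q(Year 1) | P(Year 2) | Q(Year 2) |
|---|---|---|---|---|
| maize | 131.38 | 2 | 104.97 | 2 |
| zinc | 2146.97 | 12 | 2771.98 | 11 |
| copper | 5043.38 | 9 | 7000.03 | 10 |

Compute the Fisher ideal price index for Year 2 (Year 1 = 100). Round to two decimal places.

Laspeyres component (base-period weights):
ΣP(Year 2)Q(Year 1) = 104.97×2 + 2771.98×12 + 7000.03×9 = 209.94 + 33263.76 + 63000.27 = 96473.97
ΣP(Year 1)Q(Year 1) = 131.38×2 + 2146.97×12 + 5043.38×9 = 262.76 + 25763.64 + 45390.42 = 71416.82
L = 96473.97 / 71416.82 × 100 = 135.0858
Paasche component (current-period weights):
ΣP(Year 2)Q(Year 2) = 104.97×2 + 2771.98×11 + 7000.03×10 = 209.94 + 30491.78 + 70000.3 = 100702.02
ΣP(Year 1)Q(Year 2) = 131.38×2 + 2146.97×11 + 5043.38×10 = 262.76 + 23616.67 + 50433.8 = 74313.23
P = 100702.02 / 74313.23 × 100 = 135.5102
Fisher = √(L × P) = √(135.0858 × 135.5102) = 135.2978

135.30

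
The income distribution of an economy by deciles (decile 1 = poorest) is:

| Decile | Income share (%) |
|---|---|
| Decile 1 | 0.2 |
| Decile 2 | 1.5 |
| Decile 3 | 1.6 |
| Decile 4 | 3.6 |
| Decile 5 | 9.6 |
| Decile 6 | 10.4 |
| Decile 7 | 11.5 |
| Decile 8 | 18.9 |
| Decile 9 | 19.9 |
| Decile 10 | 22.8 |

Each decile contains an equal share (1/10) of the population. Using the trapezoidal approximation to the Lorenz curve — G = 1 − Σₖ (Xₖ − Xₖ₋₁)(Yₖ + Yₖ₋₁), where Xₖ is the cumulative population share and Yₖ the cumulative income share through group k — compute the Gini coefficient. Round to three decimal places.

Cumulative income shares Yₖ: 0.0020, 0.0170, 0.0330, 0.0690, 0.1650, 0.2690, 0.3840, 0.5730, 0.7720, 1.0000
Σ (Xₖ−Xₖ₋₁)(Yₖ+Yₖ₋₁) = (1/10)(0.0020+0.0000) + (1/10)(0.0170+0.0020) + (1/10)(0.0330+0.0170) + (1/10)(0.0690+0.0330) + (1/10)(0.1650+0.0690) + (1/10)(0.2690+0.1650) + (1/10)(0.3840+0.2690) + (1/10)(0.5730+0.3840) + (1/10)(0.7720+0.5730) + (1/10)(1.0000+0.7720)
  = 0.0002 + 0.0019 + 0.0050 + 0.0102 + 0.0234 + 0.0434 + 0.0653 + 0.0957 + 0.1345 + 0.1772 = 0.5568
G = 1 − 0.5568 = 0.4432

0.443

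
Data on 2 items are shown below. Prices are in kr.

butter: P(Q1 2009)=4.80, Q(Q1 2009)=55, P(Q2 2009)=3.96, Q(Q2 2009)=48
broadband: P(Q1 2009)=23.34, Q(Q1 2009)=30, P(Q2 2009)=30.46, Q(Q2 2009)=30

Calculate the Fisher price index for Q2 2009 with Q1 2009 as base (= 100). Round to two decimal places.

Laspeyres component (base-period weights):
ΣP(Q2 2009)Q(Q1 2009) = 3.96×55 + 30.46×30 = 217.8 + 913.8 = 1131.6
ΣP(Q1 2009)Q(Q1 2009) = 4.80×55 + 23.34×30 = 264 + 700.2 = 964.2
L = 1131.6 / 964.2 × 100 = 117.3615
Paasche component (current-period weights):
ΣP(Q2 2009)Q(Q2 2009) = 3.96×48 + 30.46×30 = 190.08 + 913.8 = 1103.88
ΣP(Q1 2009)Q(Q2 2009) = 4.80×48 + 23.34×30 = 230.4 + 700.2 = 930.6
P = 1103.88 / 930.6 × 100 = 118.6202
Fisher = √(L × P) = √(117.3615 × 118.6202) = 117.9892

117.99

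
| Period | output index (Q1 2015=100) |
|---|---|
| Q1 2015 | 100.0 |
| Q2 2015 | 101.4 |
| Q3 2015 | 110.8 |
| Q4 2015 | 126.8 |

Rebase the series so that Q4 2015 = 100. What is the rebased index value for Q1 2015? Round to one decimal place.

78.9

Rebased(Q1 2015) = 100.0 / 126.8 × 100 = 78.8644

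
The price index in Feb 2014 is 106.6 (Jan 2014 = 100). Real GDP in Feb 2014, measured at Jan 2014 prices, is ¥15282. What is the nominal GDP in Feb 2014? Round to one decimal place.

16290.6

Nominal = Real × (Index/100) = 15282 × (106.6/100)
        = 15282 × 1.066 = 16290.6120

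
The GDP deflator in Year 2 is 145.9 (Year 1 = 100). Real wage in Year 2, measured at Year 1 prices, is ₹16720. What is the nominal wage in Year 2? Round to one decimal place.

24394.5

Nominal = Real × (Index/100) = 16720 × (145.9/100)
        = 16720 × 1.459 = 24394.4800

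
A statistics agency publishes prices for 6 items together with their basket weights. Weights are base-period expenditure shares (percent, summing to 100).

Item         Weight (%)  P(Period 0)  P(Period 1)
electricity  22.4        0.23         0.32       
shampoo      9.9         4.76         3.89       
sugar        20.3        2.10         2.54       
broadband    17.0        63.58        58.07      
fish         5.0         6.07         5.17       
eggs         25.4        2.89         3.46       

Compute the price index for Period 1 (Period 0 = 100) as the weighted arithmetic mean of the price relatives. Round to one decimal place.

electricity: 22.4 × (0.32/0.23) = 22.4 × 1.391304 = 31.1652
shampoo: 9.9 × (3.89/4.76) = 9.9 × 0.817227 = 8.0905
sugar: 20.3 × (2.54/2.10) = 20.3 × 1.209524 = 24.5533
broadband: 17.0 × (58.07/63.58) = 17.0 × 0.913338 = 15.5267
fish: 5.0 × (5.17/6.07) = 5.0 × 0.851730 = 4.2586
eggs: 25.4 × (3.46/2.89) = 25.4 × 1.197232 = 30.4097
Index = Σ wᵢ·(p₁ᵢ/p₀ᵢ) = 31.1652 + 8.0905 + 24.5533 + 15.5267 + 4.2586 + 30.4097 = 114.0042

114.0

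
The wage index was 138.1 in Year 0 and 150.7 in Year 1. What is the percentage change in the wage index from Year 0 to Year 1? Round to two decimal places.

Change = (150.7 − 138.1) / 138.1 × 100
       = 12.6 / 138.1 × 100 = 9.1238%

9.12%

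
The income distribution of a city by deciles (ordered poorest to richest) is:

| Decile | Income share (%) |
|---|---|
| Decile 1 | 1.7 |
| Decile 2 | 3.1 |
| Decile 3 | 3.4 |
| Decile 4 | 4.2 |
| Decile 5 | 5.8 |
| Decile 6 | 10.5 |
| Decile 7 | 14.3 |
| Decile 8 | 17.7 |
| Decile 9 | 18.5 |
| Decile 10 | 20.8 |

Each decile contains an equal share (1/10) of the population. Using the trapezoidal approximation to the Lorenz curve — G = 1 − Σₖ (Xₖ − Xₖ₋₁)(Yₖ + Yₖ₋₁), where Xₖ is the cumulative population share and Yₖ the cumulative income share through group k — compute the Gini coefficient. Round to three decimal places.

0.386

Cumulative income shares Yₖ: 0.0170, 0.0480, 0.0820, 0.1240, 0.1820, 0.2870, 0.4300, 0.6070, 0.7920, 1.0000
Σ (Xₖ−Xₖ₋₁)(Yₖ+Yₖ₋₁) = (1/10)(0.0170+0.0000) + (1/10)(0.0480+0.0170) + (1/10)(0.0820+0.0480) + (1/10)(0.1240+0.0820) + (1/10)(0.1820+0.1240) + (1/10)(0.2870+0.1820) + (1/10)(0.4300+0.2870) + (1/10)(0.6070+0.4300) + (1/10)(0.7920+0.6070) + (1/10)(1.0000+0.7920)
  = 0.0017 + 0.0065 + 0.0130 + 0.0206 + 0.0306 + 0.0469 + 0.0717 + 0.1037 + 0.1399 + 0.1792 = 0.6138
G = 1 − 0.6138 = 0.3862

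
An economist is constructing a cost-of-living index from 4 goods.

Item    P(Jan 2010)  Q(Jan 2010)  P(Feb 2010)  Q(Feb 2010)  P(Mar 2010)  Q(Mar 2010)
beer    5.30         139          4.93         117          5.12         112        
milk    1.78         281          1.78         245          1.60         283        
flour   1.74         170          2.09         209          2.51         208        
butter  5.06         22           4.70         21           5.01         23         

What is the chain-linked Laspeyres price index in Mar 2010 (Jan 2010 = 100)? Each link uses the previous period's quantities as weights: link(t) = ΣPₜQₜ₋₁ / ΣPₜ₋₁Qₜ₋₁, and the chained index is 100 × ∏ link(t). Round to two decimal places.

104.69

Link Jan 2010→Feb 2010:
ΣP(Feb 2010)Q(Jan 2010) = 4.93×139 + 1.78×281 + 2.09×170 + 4.70×22 = 685.27 + 500.18 + 355.3 + 103.4 = 1644.15
ΣP(Jan 2010)Q(Jan 2010) = 5.30×139 + 1.78×281 + 1.74×170 + 5.06×22 = 736.7 + 500.18 + 295.8 + 111.32 = 1644
link = 1644.15/1644 = 1.000091
Link Feb 2010→Mar 2010:
ΣP(Mar 2010)Q(Feb 2010) = 5.12×117 + 1.60×245 + 2.51×209 + 5.01×21 = 599.04 + 392 + 524.59 + 105.21 = 1620.84
ΣP(Feb 2010)Q(Feb 2010) = 4.93×117 + 1.78×245 + 2.09×209 + 4.70×21 = 576.81 + 436.1 + 436.81 + 98.7 = 1548.42
link = 1620.84/1548.42 = 1.046770
Chained index = 100 × 1.000091 × 1.046770 = 104.6866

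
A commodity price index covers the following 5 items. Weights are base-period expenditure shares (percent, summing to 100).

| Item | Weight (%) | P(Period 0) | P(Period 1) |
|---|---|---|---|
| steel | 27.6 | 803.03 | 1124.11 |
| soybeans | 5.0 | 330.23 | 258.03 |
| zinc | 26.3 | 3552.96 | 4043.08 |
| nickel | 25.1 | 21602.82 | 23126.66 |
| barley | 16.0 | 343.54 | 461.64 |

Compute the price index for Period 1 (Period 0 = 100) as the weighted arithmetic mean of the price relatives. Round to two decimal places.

120.84

steel: 27.6 × (1124.11/803.03) = 27.6 × 1.399836 = 38.6355
soybeans: 5.0 × (258.03/330.23) = 5.0 × 0.781365 = 3.9068
zinc: 26.3 × (4043.08/3552.96) = 26.3 × 1.137947 = 29.9280
nickel: 25.1 × (23126.66/21602.82) = 25.1 × 1.070539 = 26.8705
barley: 16.0 × (461.64/343.54) = 16.0 × 1.343774 = 21.5004
Index = Σ wᵢ·(p₁ᵢ/p₀ᵢ) = 38.6355 + 3.9068 + 29.9280 + 26.8705 + 21.5004 = 120.8412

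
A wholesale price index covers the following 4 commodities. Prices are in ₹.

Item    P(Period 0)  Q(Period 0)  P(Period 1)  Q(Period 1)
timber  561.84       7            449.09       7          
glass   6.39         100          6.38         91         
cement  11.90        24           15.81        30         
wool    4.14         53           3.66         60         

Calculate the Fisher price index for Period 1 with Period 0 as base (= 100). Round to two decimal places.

Laspeyres component (base-period weights):
ΣP(Period 1)Q(Period 0) = 449.09×7 + 6.38×100 + 15.81×24 + 3.66×53 = 3143.63 + 638 + 379.44 + 193.98 = 4355.05
ΣP(Period 0)Q(Period 0) = 561.84×7 + 6.39×100 + 11.90×24 + 4.14×53 = 3932.88 + 639 + 285.6 + 219.42 = 5076.9
L = 4355.05 / 5076.9 × 100 = 85.7817
Paasche component (current-period weights):
ΣP(Period 1)Q(Period 1) = 449.09×7 + 6.38×91 + 15.81×30 + 3.66×60 = 3143.63 + 580.58 + 474.3 + 219.6 = 4418.11
ΣP(Period 0)Q(Period 1) = 561.84×7 + 6.39×91 + 11.90×30 + 4.14×60 = 3932.88 + 581.49 + 357 + 248.4 = 5119.77
P = 4418.11 / 5119.77 × 100 = 86.2951
Fisher = √(L × P) = √(85.7817 × 86.2951) = 86.0380

86.04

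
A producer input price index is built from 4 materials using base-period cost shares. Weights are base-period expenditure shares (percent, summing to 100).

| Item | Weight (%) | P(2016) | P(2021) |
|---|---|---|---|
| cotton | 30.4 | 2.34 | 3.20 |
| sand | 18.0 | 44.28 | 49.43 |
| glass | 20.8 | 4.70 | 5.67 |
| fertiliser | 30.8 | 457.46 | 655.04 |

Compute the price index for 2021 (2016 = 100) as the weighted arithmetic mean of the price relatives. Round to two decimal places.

cotton: 30.4 × (3.20/2.34) = 30.4 × 1.367521 = 41.5726
sand: 18.0 × (49.43/44.28) = 18.0 × 1.116305 = 20.0935
glass: 20.8 × (5.67/4.70) = 20.8 × 1.206383 = 25.0928
fertiliser: 30.8 × (655.04/457.46) = 30.8 × 1.431907 = 44.1027
Index = Σ wᵢ·(p₁ᵢ/p₀ᵢ) = 41.5726 + 20.0935 + 25.0928 + 44.1027 = 130.8616

130.86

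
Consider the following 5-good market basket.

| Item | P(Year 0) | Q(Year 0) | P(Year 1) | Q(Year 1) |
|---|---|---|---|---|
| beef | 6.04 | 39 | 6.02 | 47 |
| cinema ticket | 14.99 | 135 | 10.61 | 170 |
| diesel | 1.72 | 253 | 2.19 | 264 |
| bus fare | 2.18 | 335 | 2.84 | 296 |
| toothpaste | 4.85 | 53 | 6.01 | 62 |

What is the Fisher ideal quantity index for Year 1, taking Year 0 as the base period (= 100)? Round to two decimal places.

113.00

Laspeyres component (base-period weights):
ΣP(Year 0)Q(Year 1) = 6.04×47 + 14.99×170 + 1.72×264 + 2.18×296 + 4.85×62 = 283.88 + 2548.3 + 454.08 + 645.28 + 300.7 = 4232.24
ΣP(Year 0)Q(Year 0) = 6.04×39 + 14.99×135 + 1.72×253 + 2.18×335 + 4.85×53 = 235.56 + 2023.65 + 435.16 + 730.3 + 257.05 = 3681.72
L = 4232.24 / 3681.72 × 100 = 114.9528
Paasche component (current-period weights):
ΣP(Year 1)Q(Year 1) = 6.02×47 + 10.61×170 + 2.19×264 + 2.84×296 + 6.01×62 = 282.94 + 1803.7 + 578.16 + 840.64 + 372.62 = 3878.06
ΣP(Year 1)Q(Year 0) = 6.02×39 + 10.61×135 + 2.19×253 + 2.84×335 + 6.01×53 = 234.78 + 1432.35 + 554.07 + 951.4 + 318.53 = 3491.13
P = 3878.06 / 3491.13 × 100 = 111.0832
Fisher = √(L × P) = √(114.9528 × 111.0832) = 113.0015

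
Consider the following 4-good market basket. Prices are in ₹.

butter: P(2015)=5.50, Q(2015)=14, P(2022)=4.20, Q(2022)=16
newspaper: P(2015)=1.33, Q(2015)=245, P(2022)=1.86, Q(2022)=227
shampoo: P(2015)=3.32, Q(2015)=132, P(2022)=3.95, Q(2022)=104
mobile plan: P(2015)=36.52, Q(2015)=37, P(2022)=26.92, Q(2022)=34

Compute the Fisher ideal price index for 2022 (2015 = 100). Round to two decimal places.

92.26

Laspeyres component (base-period weights):
ΣP(2022)Q(2015) = 4.20×14 + 1.86×245 + 3.95×132 + 26.92×37 = 58.8 + 455.7 + 521.4 + 996.04 = 2031.94
ΣP(2015)Q(2015) = 5.50×14 + 1.33×245 + 3.32×132 + 36.52×37 = 77 + 325.85 + 438.24 + 1351.24 = 2192.33
L = 2031.94 / 2192.33 × 100 = 92.6840
Paasche component (current-period weights):
ΣP(2022)Q(2022) = 4.20×16 + 1.86×227 + 3.95×104 + 26.92×34 = 67.2 + 422.22 + 410.8 + 915.28 = 1815.5
ΣP(2015)Q(2022) = 5.50×16 + 1.33×227 + 3.32×104 + 36.52×34 = 88 + 301.91 + 345.28 + 1241.68 = 1976.87
P = 1815.5 / 1976.87 × 100 = 91.8371
Fisher = √(L × P) = √(92.6840 × 91.8371) = 92.2596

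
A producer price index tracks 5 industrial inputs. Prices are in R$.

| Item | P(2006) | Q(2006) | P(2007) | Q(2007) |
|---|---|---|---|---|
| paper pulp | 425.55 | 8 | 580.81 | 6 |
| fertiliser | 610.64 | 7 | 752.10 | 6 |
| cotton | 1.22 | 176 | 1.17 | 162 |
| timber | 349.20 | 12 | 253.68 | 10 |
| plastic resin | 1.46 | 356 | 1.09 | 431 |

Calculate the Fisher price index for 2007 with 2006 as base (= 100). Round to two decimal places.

Laspeyres component (base-period weights):
ΣP(2007)Q(2006) = 580.81×8 + 752.10×7 + 1.17×176 + 253.68×12 + 1.09×356 = 4646.48 + 5264.7 + 205.92 + 3044.16 + 388.04 = 13549.3
ΣP(2006)Q(2006) = 425.55×8 + 610.64×7 + 1.22×176 + 349.20×12 + 1.46×356 = 3404.4 + 4274.48 + 214.72 + 4190.4 + 519.76 = 12603.76
L = 13549.3 / 12603.76 × 100 = 107.5020
Paasche component (current-period weights):
ΣP(2007)Q(2007) = 580.81×6 + 752.10×6 + 1.17×162 + 253.68×10 + 1.09×431 = 3484.86 + 4512.6 + 189.54 + 2536.8 + 469.79 = 11193.59
ΣP(2006)Q(2007) = 425.55×6 + 610.64×6 + 1.22×162 + 349.20×10 + 1.46×431 = 2553.3 + 3663.84 + 197.64 + 3492 + 629.26 = 10536.04
P = 11193.59 / 10536.04 × 100 = 106.2410
Fisher = √(L × P) = √(107.5020 × 106.2410) = 106.8696

106.87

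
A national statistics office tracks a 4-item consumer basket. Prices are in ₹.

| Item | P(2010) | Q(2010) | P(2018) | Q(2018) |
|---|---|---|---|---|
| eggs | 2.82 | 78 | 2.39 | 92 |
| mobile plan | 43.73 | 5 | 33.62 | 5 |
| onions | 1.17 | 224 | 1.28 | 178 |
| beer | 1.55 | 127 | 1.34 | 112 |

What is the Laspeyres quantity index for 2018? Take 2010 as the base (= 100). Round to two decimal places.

95.81

Laspeyres quantity index uses base-period prices as weights.
ΣP(2010)·Q(2018) = 2.82×92 + 43.73×5 + 1.17×178 + 1.55×112 = 259.44 + 218.65 + 208.26 + 173.6 = 859.95
ΣP(2010)·Q(2010) = 2.82×78 + 43.73×5 + 1.17×224 + 1.55×127 = 219.96 + 218.65 + 262.08 + 196.85 = 897.54
Index = 859.95 / 897.54 × 100 = 95.8119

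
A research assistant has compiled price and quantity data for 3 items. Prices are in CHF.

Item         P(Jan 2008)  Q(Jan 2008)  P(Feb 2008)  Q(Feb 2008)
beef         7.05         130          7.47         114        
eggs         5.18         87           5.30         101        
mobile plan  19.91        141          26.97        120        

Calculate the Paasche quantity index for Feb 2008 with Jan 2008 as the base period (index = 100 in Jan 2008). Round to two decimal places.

88.32

Paasche quantity index uses current-period prices as weights.
ΣP(Feb 2008)·Q(Feb 2008) = 7.47×114 + 5.30×101 + 26.97×120 = 851.58 + 535.3 + 3236.4 = 4623.28
ΣP(Feb 2008)·Q(Jan 2008) = 7.47×130 + 5.30×87 + 26.97×141 = 971.1 + 461.1 + 3802.77 = 5234.97
Index = 4623.28 / 5234.97 × 100 = 88.3153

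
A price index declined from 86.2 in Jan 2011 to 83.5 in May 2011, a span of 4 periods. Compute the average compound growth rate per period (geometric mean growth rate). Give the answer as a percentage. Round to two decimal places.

Growth factor = (83.5/86.2)^(1/4) = (0.968677)^(1/4) = 0.992076
Growth rate = 0.992076 − 1 = -0.007924 = -0.7924%

-0.79%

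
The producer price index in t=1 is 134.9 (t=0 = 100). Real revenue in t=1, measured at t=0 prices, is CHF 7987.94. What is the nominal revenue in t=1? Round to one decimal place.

Nominal = Real × (Index/100) = 7987.94 × (134.9/100)
        = 7987.94 × 1.349 = 10775.7311

10775.7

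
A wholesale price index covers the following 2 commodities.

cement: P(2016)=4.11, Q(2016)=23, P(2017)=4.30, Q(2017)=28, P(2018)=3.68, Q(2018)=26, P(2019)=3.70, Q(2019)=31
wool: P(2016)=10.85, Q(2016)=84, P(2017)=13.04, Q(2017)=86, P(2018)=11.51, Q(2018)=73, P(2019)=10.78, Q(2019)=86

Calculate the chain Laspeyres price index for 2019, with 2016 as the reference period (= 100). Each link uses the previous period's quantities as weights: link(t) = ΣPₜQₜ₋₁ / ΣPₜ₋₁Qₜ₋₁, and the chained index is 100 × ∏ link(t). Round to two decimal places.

Link 2016→2017:
ΣP(2017)Q(2016) = 4.30×23 + 13.04×84 = 98.9 + 1095.36 = 1194.26
ΣP(2016)Q(2016) = 4.11×23 + 10.85×84 = 94.53 + 911.4 = 1005.93
link = 1194.26/1005.93 = 1.187220
Link 2017→2018:
ΣP(2018)Q(2017) = 3.68×28 + 11.51×86 = 103.04 + 989.86 = 1092.9
ΣP(2017)Q(2017) = 4.30×28 + 13.04×86 = 120.4 + 1121.44 = 1241.84
link = 1092.9/1241.84 = 0.880065
Link 2018→2019:
ΣP(2019)Q(2018) = 3.70×26 + 10.78×73 = 96.2 + 786.94 = 883.14
ΣP(2018)Q(2018) = 3.68×26 + 11.51×73 = 95.68 + 840.23 = 935.91
link = 883.14/935.91 = 0.943616
Chained index = 100 × 1.187220 × 0.880065 × 0.943616 = 98.5919

98.59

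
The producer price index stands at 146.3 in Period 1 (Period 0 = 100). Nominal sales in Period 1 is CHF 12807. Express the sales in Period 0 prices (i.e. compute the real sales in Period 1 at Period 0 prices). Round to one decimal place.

Real = Nominal ÷ (Index/100) = 12807 ÷ (146.3/100)
     = 12807 ÷ 1.463 = 8753.9303

8753.9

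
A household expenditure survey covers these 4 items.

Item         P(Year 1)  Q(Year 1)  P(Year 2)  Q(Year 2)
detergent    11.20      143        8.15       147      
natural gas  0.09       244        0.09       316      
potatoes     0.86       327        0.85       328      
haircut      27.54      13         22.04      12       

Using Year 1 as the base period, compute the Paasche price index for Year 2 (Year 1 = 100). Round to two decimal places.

Paasche price index uses current-period quantities as weights.
ΣP(Year 2)·Q(Year 2) = 8.15×147 + 0.09×316 + 0.85×328 + 22.04×12 = 1198.05 + 28.44 + 278.8 + 264.48 = 1769.77
ΣP(Year 1)·Q(Year 2) = 11.20×147 + 0.09×316 + 0.86×328 + 27.54×12 = 1646.4 + 28.44 + 282.08 + 330.48 = 2287.4
Index = 1769.77 / 2287.4 × 100 = 77.3704

77.37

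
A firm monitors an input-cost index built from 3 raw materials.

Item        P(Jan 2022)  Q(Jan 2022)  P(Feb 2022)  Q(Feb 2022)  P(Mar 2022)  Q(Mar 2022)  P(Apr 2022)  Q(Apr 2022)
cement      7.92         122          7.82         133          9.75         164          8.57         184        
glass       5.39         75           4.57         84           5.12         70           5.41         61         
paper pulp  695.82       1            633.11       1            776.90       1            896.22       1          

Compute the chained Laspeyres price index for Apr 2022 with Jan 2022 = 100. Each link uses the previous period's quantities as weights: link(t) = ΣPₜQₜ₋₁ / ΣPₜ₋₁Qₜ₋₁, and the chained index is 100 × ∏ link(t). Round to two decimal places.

111.44

Link Jan 2022→Feb 2022:
ΣP(Feb 2022)Q(Jan 2022) = 7.82×122 + 4.57×75 + 633.11×1 = 954.04 + 342.75 + 633.11 = 1929.9
ΣP(Jan 2022)Q(Jan 2022) = 7.92×122 + 5.39×75 + 695.82×1 = 966.24 + 404.25 + 695.82 = 2066.31
link = 1929.9/2066.31 = 0.933984
Link Feb 2022→Mar 2022:
ΣP(Mar 2022)Q(Feb 2022) = 9.75×133 + 5.12×84 + 776.90×1 = 1296.75 + 430.08 + 776.9 = 2503.73
ΣP(Feb 2022)Q(Feb 2022) = 7.82×133 + 4.57×84 + 633.11×1 = 1040.06 + 383.88 + 633.11 = 2057.05
link = 2503.73/2057.05 = 1.217146
Link Mar 2022→Apr 2022:
ΣP(Apr 2022)Q(Mar 2022) = 8.57×164 + 5.41×70 + 896.22×1 = 1405.48 + 378.7 + 896.22 = 2680.4
ΣP(Mar 2022)Q(Mar 2022) = 9.75×164 + 5.12×70 + 776.90×1 = 1599 + 358.4 + 776.9 = 2734.3
link = 2680.4/2734.3 = 0.980287
Chained index = 100 × 0.933984 × 1.217146 × 0.980287 = 111.4385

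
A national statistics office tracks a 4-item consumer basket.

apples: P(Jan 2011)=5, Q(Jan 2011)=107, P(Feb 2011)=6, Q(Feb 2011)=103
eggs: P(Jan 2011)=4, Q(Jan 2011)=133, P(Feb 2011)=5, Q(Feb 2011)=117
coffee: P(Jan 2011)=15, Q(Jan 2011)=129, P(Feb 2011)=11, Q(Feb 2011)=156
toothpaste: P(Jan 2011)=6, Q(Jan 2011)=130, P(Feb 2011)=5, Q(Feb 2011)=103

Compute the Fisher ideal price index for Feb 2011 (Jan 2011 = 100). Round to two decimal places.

Laspeyres component (base-period weights):
ΣP(Feb 2011)Q(Jan 2011) = 6×107 + 5×133 + 11×129 + 5×130 = 642 + 665 + 1419 + 650 = 3376
ΣP(Jan 2011)Q(Jan 2011) = 5×107 + 4×133 + 15×129 + 6×130 = 535 + 532 + 1935 + 780 = 3782
L = 3376 / 3782 × 100 = 89.2649
Paasche component (current-period weights):
ΣP(Feb 2011)Q(Feb 2011) = 6×103 + 5×117 + 11×156 + 5×103 = 618 + 585 + 1716 + 515 = 3434
ΣP(Jan 2011)Q(Feb 2011) = 5×103 + 4×117 + 15×156 + 6×103 = 515 + 468 + 2340 + 618 = 3941
P = 3434 / 3941 × 100 = 87.1352
Fisher = √(L × P) = √(89.2649 × 87.1352) = 88.1937

88.19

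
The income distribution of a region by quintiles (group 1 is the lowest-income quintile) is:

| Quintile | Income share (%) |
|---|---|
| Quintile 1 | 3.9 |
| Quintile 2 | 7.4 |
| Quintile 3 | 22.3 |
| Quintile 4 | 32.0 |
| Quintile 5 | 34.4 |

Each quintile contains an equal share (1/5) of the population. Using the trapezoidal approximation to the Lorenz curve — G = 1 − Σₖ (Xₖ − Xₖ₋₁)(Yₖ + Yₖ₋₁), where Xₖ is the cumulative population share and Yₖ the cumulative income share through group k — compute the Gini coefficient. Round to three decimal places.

Cumulative income shares Yₖ: 0.0390, 0.1130, 0.3360, 0.6560, 1.0000
Σ (Xₖ−Xₖ₋₁)(Yₖ+Yₖ₋₁) = (1/5)(0.0390+0.0000) + (1/5)(0.1130+0.0390) + (1/5)(0.3360+0.1130) + (1/5)(0.6560+0.3360) + (1/5)(1.0000+0.6560)
  = 0.0078 + 0.0304 + 0.0898 + 0.1984 + 0.3312 = 0.6576
G = 1 − 0.6576 = 0.3424

0.342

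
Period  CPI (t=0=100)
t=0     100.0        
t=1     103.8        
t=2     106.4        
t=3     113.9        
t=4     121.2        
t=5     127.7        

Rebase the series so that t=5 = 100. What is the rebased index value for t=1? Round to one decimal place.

81.3

Rebased(t=1) = 103.8 / 127.7 × 100 = 81.2843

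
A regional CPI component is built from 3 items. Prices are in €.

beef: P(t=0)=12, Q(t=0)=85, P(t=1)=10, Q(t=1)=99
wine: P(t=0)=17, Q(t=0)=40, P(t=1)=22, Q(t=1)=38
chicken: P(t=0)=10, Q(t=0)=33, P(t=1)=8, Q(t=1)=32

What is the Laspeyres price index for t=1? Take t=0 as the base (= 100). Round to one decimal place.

Laspeyres price index uses base-period quantities as weights.
ΣP(t=1)·Q(t=0) = 10×85 + 22×40 + 8×33 = 850 + 880 + 264 = 1994
ΣP(t=0)·Q(t=0) = 12×85 + 17×40 + 10×33 = 1020 + 680 + 330 = 2030
Index = 1994 / 2030 × 100 = 98.2266

98.2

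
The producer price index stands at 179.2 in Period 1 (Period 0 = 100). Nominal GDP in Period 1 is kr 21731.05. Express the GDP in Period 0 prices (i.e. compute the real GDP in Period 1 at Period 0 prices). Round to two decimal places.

Real = Nominal ÷ (Index/100) = 21731.05 ÷ (179.2/100)
     = 21731.05 ÷ 1.792 = 12126.7020

12126.70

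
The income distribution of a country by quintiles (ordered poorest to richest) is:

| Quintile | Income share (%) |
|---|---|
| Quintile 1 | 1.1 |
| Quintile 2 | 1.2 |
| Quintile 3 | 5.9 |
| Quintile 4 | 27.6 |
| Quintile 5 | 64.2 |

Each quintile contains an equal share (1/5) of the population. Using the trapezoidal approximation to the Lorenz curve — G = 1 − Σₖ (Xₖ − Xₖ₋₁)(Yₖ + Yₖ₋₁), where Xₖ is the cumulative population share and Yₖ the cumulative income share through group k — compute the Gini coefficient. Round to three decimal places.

Cumulative income shares Yₖ: 0.0110, 0.0230, 0.0820, 0.3580, 1.0000
Σ (Xₖ−Xₖ₋₁)(Yₖ+Yₖ₋₁) = (1/5)(0.0110+0.0000) + (1/5)(0.0230+0.0110) + (1/5)(0.0820+0.0230) + (1/5)(0.3580+0.0820) + (1/5)(1.0000+0.3580)
  = 0.0022 + 0.0068 + 0.0210 + 0.0880 + 0.2716 = 0.3896
G = 1 − 0.3896 = 0.6104

0.610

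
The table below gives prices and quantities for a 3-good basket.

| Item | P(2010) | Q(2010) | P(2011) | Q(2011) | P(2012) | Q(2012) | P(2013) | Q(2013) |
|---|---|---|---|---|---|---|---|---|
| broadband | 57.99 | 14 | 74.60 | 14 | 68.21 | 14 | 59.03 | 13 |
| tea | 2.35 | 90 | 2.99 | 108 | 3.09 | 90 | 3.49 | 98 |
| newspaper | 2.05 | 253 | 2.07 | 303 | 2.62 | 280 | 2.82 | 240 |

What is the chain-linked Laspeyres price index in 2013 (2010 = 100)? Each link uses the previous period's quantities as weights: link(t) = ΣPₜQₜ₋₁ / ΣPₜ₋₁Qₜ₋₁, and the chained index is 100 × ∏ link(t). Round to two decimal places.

Link 2010→2011:
ΣP(2011)Q(2010) = 74.60×14 + 2.99×90 + 2.07×253 = 1044.4 + 269.1 + 523.71 = 1837.21
ΣP(2010)Q(2010) = 57.99×14 + 2.35×90 + 2.05×253 = 811.86 + 211.5 + 518.65 = 1542.01
link = 1837.21/1542.01 = 1.191438
Link 2011→2012:
ΣP(2012)Q(2011) = 68.21×14 + 3.09×108 + 2.62×303 = 954.94 + 333.72 + 793.86 = 2082.52
ΣP(2011)Q(2011) = 74.60×14 + 2.99×108 + 2.07×303 = 1044.4 + 322.92 + 627.21 = 1994.53
link = 2082.52/1994.53 = 1.044116
Link 2012→2013:
ΣP(2013)Q(2012) = 59.03×14 + 3.49×90 + 2.82×280 = 826.42 + 314.1 + 789.6 = 1930.12
ΣP(2012)Q(2012) = 68.21×14 + 3.09×90 + 2.62×280 = 954.94 + 278.1 + 733.6 = 1966.64
link = 1930.12/1966.64 = 0.981430
Chained index = 100 × 1.191438 × 1.044116 × 0.981430 = 122.0899

122.09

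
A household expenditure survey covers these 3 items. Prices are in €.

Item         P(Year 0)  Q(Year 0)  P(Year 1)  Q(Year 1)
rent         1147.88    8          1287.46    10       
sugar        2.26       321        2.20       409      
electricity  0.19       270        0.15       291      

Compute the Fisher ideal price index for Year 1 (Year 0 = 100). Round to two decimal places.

110.91

Laspeyres component (base-period weights):
ΣP(Year 1)Q(Year 0) = 1287.46×8 + 2.20×321 + 0.15×270 = 10299.68 + 706.2 + 40.5 = 11046.38
ΣP(Year 0)Q(Year 0) = 1147.88×8 + 2.26×321 + 0.19×270 = 9183.04 + 725.46 + 51.3 = 9959.8
L = 11046.38 / 9959.8 × 100 = 110.9097
Paasche component (current-period weights):
ΣP(Year 1)Q(Year 1) = 1287.46×10 + 2.20×409 + 0.15×291 = 12874.6 + 899.8 + 43.65 = 13818.05
ΣP(Year 0)Q(Year 1) = 1147.88×10 + 2.26×409 + 0.19×291 = 11478.8 + 924.34 + 55.29 = 12458.43
P = 13818.05 / 12458.43 × 100 = 110.9133
Fisher = √(L × P) = √(110.9097 × 110.9133) = 110.9115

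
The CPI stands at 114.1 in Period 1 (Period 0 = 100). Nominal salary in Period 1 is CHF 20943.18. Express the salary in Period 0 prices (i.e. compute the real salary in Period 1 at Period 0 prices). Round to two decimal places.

Real = Nominal ÷ (Index/100) = 20943.18 ÷ (114.1/100)
     = 20943.18 ÷ 1.141 = 18355.1096

18355.11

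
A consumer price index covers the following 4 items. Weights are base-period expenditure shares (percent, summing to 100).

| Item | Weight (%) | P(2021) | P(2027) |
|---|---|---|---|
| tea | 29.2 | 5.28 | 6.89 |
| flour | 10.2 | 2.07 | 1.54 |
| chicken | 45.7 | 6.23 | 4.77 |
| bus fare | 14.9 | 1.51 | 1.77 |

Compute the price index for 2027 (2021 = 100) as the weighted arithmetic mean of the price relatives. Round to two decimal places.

98.15

tea: 29.2 × (6.89/5.28) = 29.2 × 1.304924 = 38.1038
flour: 10.2 × (1.54/2.07) = 10.2 × 0.743961 = 7.5884
chicken: 45.7 × (4.77/6.23) = 45.7 × 0.765650 = 34.9902
bus fare: 14.9 × (1.77/1.51) = 14.9 × 1.172185 = 17.4656
Index = Σ wᵢ·(p₁ᵢ/p₀ᵢ) = 38.1038 + 7.5884 + 34.9902 + 17.4656 = 98.1480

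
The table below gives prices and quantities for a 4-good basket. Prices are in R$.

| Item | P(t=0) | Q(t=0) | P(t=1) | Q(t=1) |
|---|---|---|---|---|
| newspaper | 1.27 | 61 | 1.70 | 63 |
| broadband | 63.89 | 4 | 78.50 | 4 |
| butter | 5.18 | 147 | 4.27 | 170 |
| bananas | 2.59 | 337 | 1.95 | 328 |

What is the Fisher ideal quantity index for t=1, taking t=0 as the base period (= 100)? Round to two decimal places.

Laspeyres component (base-period weights):
ΣP(t=0)Q(t=1) = 1.27×63 + 63.89×4 + 5.18×170 + 2.59×328 = 80.01 + 255.56 + 880.6 + 849.52 = 2065.69
ΣP(t=0)Q(t=0) = 1.27×61 + 63.89×4 + 5.18×147 + 2.59×337 = 77.47 + 255.56 + 761.46 + 872.83 = 1967.32
L = 2065.69 / 1967.32 × 100 = 105.0002
Paasche component (current-period weights):
ΣP(t=1)Q(t=1) = 1.70×63 + 78.50×4 + 4.27×170 + 1.95×328 = 107.1 + 314 + 725.9 + 639.6 = 1786.6
ΣP(t=1)Q(t=0) = 1.70×61 + 78.50×4 + 4.27×147 + 1.95×337 = 103.7 + 314 + 627.69 + 657.15 = 1702.54
P = 1786.6 / 1702.54 × 100 = 104.9373
Fisher = √(L × P) = √(105.0002 × 104.9373) = 104.9688

104.97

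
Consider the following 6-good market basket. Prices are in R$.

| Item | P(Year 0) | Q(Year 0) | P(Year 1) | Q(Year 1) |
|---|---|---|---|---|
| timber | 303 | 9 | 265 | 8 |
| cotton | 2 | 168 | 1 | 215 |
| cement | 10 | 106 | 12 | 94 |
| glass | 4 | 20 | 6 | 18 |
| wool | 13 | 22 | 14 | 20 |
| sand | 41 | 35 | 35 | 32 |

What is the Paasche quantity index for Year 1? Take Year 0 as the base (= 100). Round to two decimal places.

90.74

Paasche quantity index uses current-period prices as weights.
ΣP(Year 1)·Q(Year 1) = 265×8 + 1×215 + 12×94 + 6×18 + 14×20 + 35×32 = 2120 + 215 + 1128 + 108 + 280 + 1120 = 4971
ΣP(Year 1)·Q(Year 0) = 265×9 + 1×168 + 12×106 + 6×20 + 14×22 + 35×35 = 2385 + 168 + 1272 + 120 + 308 + 1225 = 5478
Index = 4971 / 5478 × 100 = 90.7448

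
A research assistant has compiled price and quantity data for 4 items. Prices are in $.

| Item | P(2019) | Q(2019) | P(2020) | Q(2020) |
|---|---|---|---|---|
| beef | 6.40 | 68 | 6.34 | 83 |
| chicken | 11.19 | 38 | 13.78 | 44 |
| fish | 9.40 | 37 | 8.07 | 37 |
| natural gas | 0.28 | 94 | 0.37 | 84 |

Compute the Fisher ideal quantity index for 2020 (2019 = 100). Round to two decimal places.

Laspeyres component (base-period weights):
ΣP(2019)Q(2020) = 6.40×83 + 11.19×44 + 9.40×37 + 0.28×84 = 531.2 + 492.36 + 347.8 + 23.52 = 1394.88
ΣP(2019)Q(2019) = 6.40×68 + 11.19×38 + 9.40×37 + 0.28×94 = 435.2 + 425.22 + 347.8 + 26.32 = 1234.54
L = 1394.88 / 1234.54 × 100 = 112.9878
Paasche component (current-period weights):
ΣP(2020)Q(2020) = 6.34×83 + 13.78×44 + 8.07×37 + 0.37×84 = 526.22 + 606.32 + 298.59 + 31.08 = 1462.21
ΣP(2020)Q(2019) = 6.34×68 + 13.78×38 + 8.07×37 + 0.37×94 = 431.12 + 523.64 + 298.59 + 34.78 = 1288.13
P = 1462.21 / 1288.13 × 100 = 113.5142
Fisher = √(L × P) = √(112.9878 × 113.5142) = 113.2507

113.25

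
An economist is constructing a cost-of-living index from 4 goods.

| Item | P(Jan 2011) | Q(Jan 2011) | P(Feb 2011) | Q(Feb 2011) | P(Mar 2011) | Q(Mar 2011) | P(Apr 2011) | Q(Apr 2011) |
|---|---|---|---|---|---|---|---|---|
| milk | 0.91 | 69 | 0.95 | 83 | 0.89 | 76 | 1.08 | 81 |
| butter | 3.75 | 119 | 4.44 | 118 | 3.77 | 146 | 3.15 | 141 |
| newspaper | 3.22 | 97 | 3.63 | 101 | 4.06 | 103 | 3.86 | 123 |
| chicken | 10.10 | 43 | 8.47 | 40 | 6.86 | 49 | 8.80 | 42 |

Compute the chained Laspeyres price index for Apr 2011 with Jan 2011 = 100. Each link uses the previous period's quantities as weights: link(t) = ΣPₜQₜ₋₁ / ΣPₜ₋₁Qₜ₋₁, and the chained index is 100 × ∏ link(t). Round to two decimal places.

95.86

Link Jan 2011→Feb 2011:
ΣP(Feb 2011)Q(Jan 2011) = 0.95×69 + 4.44×119 + 3.63×97 + 8.47×43 = 65.55 + 528.36 + 352.11 + 364.21 = 1310.23
ΣP(Jan 2011)Q(Jan 2011) = 0.91×69 + 3.75×119 + 3.22×97 + 10.10×43 = 62.79 + 446.25 + 312.34 + 434.3 = 1255.68
link = 1310.23/1255.68 = 1.043443
Link Feb 2011→Mar 2011:
ΣP(Mar 2011)Q(Feb 2011) = 0.89×83 + 3.77×118 + 4.06×101 + 6.86×40 = 73.87 + 444.86 + 410.06 + 274.4 = 1203.19
ΣP(Feb 2011)Q(Feb 2011) = 0.95×83 + 4.44×118 + 3.63×101 + 8.47×40 = 78.85 + 523.92 + 366.63 + 338.8 = 1308.2
link = 1203.19/1308.2 = 0.919729
Link Mar 2011→Apr 2011:
ΣP(Apr 2011)Q(Mar 2011) = 1.08×76 + 3.15×146 + 3.86×103 + 8.80×49 = 82.08 + 459.9 + 397.58 + 431.2 = 1370.76
ΣP(Mar 2011)Q(Mar 2011) = 0.89×76 + 3.77×146 + 4.06×103 + 6.86×49 = 67.64 + 550.42 + 418.18 + 336.14 = 1372.38
link = 1370.76/1372.38 = 0.998820
Chained index = 100 × 1.043443 × 0.919729 × 0.998820 = 95.8552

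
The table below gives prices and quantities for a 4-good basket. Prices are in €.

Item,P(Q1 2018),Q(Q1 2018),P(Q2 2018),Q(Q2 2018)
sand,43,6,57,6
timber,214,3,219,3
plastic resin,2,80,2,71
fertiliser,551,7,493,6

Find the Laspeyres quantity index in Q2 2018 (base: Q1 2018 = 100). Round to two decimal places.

88.43

Laspeyres quantity index uses base-period prices as weights.
ΣP(Q1 2018)·Q(Q2 2018) = 43×6 + 214×3 + 2×71 + 551×6 = 258 + 642 + 142 + 3306 = 4348
ΣP(Q1 2018)·Q(Q1 2018) = 43×6 + 214×3 + 2×80 + 551×7 = 258 + 642 + 160 + 3857 = 4917
Index = 4348 / 4917 × 100 = 88.4279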